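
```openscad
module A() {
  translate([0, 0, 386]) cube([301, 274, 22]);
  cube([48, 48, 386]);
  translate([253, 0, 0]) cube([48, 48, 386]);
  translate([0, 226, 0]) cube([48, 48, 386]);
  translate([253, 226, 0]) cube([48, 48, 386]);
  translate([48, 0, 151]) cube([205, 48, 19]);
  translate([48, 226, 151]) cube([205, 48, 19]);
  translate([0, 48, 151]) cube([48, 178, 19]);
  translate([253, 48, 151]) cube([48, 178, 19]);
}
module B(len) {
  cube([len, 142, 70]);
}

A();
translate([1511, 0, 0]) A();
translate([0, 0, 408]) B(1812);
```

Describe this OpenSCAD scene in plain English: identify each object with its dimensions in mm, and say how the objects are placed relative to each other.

A is a four-legged stool. The seat is a 301×274×22 mm slab whose top surface is at z = 408 mm; four square legs, each 48×48 mm in cross-section, run from the floor (z = 0) to the underside of the seat, each flush with a corner of the seat. Four stretchers, 48 mm wide and 19 mm tall, connect adjacent legs with their undersides at z = 151 mm, each running between the inner faces of the legs it joins and aligned with the legs' outer faces on the other axis.

B is a rectangular beam 1812 mm long (x), 142 mm deep (y), 70 mm thick (z).

The beam spans the tops of two stools placed 1210 mm apart, resting at z = 408 mm.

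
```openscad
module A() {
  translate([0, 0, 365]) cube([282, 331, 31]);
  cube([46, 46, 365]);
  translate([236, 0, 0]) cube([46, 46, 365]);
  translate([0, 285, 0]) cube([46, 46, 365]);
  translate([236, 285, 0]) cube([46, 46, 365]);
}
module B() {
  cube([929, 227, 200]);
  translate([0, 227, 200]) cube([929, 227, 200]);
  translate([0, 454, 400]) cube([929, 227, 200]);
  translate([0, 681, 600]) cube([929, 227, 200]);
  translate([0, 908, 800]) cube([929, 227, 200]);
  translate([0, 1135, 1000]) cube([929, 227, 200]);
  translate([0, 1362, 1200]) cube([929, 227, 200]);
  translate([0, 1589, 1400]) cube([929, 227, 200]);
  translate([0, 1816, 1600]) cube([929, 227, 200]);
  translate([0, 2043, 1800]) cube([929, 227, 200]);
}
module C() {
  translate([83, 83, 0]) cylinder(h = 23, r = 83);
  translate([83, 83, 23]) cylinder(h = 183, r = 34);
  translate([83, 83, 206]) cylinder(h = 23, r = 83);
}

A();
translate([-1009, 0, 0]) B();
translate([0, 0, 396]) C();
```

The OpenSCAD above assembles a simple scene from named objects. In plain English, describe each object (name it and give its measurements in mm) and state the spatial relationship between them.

A is a simple wooden stool: a rectangular seat 282 mm (x) by 331 mm (y), 31 mm thick, top face at z = 396 mm, on four square legs, each 46×46 mm in cross-section. The legs rest on z = 0, each flush with a corner of the seat.

B is a straight staircase of 10 solid steps. Each step is 929 mm wide (x), 227 mm deep (y, the going) and 200 mm tall (the rise). The first step rests on the floor; each subsequent step sits one going further in +y and one rise higher in +z, directly behind and above the previous step with no overlap.

C is a spool: two coaxial disc flanges of radius 83 mm and thickness 23 mm, joined by a core cylinder of radius 34 mm and height 183 mm. The lower flange rests on z = 0 and the three cylinders share a vertical axis.

The staircase is on the floor beside the stool on its −x side. The spool is on top of the stool.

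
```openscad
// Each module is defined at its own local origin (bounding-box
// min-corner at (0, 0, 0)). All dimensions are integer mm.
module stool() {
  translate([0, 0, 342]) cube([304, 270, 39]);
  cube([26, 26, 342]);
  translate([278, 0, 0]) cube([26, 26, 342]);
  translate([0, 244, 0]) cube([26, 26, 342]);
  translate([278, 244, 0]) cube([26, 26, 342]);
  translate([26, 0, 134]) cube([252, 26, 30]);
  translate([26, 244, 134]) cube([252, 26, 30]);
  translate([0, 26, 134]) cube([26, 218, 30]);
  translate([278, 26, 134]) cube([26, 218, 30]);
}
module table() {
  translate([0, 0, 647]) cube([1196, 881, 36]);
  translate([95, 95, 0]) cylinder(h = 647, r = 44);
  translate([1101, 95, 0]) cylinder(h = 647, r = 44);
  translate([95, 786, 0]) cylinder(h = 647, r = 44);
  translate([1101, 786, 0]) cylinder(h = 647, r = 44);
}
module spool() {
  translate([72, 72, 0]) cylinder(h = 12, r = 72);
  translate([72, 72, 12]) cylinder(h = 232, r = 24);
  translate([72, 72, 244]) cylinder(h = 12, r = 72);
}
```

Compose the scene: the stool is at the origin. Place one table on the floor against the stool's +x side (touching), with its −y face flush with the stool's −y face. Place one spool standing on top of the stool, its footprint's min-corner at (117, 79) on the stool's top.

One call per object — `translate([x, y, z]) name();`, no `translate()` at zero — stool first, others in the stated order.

stool();
translate([304, 0, 0]) table();
translate([117, 79, 381]) spool();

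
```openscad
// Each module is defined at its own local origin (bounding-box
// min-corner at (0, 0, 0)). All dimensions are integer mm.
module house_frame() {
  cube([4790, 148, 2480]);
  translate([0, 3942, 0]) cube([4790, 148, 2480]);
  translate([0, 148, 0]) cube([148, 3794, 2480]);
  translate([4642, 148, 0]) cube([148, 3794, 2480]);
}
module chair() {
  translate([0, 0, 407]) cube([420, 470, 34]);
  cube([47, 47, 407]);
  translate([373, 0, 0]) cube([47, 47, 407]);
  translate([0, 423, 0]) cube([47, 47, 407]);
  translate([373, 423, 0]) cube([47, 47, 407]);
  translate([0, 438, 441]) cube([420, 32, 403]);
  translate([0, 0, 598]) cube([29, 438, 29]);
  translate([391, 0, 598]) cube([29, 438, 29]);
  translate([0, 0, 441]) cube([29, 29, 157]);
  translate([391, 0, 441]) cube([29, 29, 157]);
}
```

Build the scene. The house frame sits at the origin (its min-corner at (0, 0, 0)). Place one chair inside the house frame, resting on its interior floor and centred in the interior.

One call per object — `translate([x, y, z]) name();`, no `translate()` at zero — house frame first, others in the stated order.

house_frame();
translate([2185, 1810, 0]) chair();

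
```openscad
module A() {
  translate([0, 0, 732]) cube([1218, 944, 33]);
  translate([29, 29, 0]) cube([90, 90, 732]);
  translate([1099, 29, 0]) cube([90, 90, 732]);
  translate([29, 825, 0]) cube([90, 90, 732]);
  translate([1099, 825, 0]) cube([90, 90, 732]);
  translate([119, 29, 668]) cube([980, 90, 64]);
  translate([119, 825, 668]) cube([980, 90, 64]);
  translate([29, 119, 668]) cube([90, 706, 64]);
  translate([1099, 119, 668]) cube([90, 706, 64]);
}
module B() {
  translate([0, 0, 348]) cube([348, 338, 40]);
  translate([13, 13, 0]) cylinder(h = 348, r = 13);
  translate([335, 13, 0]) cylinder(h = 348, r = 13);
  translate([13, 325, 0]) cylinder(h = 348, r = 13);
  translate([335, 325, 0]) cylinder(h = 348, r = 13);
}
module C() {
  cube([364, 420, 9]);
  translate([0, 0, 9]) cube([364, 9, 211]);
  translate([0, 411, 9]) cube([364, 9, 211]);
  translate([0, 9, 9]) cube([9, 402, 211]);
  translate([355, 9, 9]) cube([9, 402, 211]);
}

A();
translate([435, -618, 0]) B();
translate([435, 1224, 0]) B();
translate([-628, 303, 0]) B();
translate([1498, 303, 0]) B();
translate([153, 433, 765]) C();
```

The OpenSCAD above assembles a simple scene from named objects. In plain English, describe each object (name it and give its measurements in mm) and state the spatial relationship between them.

A is a rectangular dining table. The top is 1218×944×33 mm with its upper surface at z = 765 mm. It stands on four 90×90 mm square legs, each inset 29 mm from the nearest pair of top edges, running from the floor to the underside of the top. Four apron rails, 90 mm thick and 64 mm tall, run between adjacent legs with their top edges flush with the underside of the top and their outer faces flush with the legs' outer faces.

B is a simple wooden stool: a rectangular seat 348 mm (x) by 338 mm (y), 40 mm thick, top face at z = 388 mm, on four round legs, each 26 mm in diameter. The legs rest on z = 0, each leg's axis is inset half a diameter from the nearest pair of seat edges (so the leg's bounding box is flush with the corner).

C is an open storage box with external size 364×420×220 mm and wall thickness 9 mm (the base is also 9 mm thick). The base covers the whole footprint; the four walls stand on the base, with the y-facing walls full-width and the x-facing walls fitting between their inner faces.

Four stools sit around the table at the −y, +y, −x, +x sides. The open box is on top of the table.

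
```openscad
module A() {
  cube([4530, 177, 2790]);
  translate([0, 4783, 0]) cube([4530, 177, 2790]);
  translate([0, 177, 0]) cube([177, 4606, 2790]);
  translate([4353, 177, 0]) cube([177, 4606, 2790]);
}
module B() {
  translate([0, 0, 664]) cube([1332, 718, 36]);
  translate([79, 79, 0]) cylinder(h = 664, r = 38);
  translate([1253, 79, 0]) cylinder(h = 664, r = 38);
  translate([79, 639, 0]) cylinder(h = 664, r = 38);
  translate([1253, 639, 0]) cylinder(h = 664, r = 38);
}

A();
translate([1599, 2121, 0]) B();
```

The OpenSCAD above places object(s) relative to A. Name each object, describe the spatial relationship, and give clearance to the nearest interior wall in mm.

Clearances: x = 1422, y = 1944; minimum 1422 mm.

A is a house frame. B is a table. The table sits inside the house frame, centred. The clearance to the nearest interior wall is 1422 mm.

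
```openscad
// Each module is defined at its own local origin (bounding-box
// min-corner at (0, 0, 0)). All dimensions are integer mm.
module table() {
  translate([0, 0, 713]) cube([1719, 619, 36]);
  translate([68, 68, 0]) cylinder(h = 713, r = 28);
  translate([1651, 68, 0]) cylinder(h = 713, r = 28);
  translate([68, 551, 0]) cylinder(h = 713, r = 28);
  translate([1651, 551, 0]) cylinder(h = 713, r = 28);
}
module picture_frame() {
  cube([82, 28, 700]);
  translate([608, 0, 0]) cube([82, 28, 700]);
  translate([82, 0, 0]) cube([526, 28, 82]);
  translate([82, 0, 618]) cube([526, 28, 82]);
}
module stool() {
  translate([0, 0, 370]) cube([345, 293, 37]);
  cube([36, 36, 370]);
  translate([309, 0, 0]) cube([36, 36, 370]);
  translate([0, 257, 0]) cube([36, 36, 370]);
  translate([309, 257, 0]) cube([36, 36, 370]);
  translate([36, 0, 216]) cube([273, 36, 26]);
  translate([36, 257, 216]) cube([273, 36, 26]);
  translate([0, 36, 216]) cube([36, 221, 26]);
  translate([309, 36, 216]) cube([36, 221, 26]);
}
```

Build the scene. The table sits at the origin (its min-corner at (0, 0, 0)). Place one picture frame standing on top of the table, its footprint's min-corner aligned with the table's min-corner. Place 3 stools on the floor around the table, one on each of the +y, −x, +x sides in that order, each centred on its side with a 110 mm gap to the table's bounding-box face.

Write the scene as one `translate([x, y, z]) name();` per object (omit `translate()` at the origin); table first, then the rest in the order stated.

table();
translate([0, 0, 749]) picture_frame();
translate([687, 729, 0]) stool();
translate([-455, 163, 0]) stool();
translate([1829, 163, 0]) stool();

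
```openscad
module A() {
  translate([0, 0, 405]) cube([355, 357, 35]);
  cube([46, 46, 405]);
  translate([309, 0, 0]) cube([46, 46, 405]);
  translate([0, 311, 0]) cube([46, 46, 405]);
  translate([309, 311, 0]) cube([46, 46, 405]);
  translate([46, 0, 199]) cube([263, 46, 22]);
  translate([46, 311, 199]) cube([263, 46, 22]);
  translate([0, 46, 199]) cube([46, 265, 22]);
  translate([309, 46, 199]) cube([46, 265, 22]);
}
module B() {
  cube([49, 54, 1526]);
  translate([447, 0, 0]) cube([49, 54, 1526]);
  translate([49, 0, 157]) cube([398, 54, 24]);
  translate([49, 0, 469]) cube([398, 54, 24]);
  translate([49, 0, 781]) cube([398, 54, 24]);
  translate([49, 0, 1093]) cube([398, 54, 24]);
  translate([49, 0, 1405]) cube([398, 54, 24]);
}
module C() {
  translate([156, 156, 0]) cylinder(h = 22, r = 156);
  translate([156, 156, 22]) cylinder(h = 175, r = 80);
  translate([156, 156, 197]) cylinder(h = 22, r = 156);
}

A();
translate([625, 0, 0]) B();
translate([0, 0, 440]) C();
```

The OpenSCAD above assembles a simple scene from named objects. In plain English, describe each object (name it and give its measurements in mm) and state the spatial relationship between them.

A is a four-legged stool. The seat is 355×357 mm, 35 mm thick, top at z = 440 mm. It stands on four square legs, each 46×46 mm in cross-section, from z = 0 to the seat underside, each flush with a corner of the seat. Four stretchers, 46 mm wide and 22 mm tall, connect adjacent legs with their undersides at z = 199 mm, each running between the inner faces of the legs it joins and aligned with the legs' outer faces on the other axis.

B is a straight ladder. Two 49×54 mm vertical rails, 1526 mm tall, stand 496 mm apart (outside-to-outside) with their front faces coplanar on the −y side. 5 rungs, each 54 mm deep and 24 mm tall, span between the inner faces of the rails, front faces flush with the rails. The lowest rung's underside is at z = 157 mm and rungs are spaced 312 mm apart (underside to underside).

C is a spool: two coaxial disc flanges of radius 156 mm and thickness 22 mm, joined by a core cylinder of radius 80 mm and height 175 mm. The lower flange rests on z = 0 and the three cylinders share a vertical axis.

The ladder is on the floor beside the stool on its +x side. The spool is on top of the stool.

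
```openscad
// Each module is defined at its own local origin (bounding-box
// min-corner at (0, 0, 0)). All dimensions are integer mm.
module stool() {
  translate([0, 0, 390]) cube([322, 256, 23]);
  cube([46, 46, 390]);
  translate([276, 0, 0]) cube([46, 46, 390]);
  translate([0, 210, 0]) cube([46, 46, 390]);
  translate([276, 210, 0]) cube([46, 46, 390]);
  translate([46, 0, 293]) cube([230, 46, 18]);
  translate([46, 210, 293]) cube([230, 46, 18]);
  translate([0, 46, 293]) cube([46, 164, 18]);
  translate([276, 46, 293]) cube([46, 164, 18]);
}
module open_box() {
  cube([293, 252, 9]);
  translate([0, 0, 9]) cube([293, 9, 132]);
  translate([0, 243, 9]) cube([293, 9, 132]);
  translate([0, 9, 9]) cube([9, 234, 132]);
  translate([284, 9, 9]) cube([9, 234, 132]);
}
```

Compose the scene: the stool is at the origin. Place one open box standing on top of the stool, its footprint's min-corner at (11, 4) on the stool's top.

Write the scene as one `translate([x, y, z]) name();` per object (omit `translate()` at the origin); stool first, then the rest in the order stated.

stool();
translate([11, 4, 413]) open_box();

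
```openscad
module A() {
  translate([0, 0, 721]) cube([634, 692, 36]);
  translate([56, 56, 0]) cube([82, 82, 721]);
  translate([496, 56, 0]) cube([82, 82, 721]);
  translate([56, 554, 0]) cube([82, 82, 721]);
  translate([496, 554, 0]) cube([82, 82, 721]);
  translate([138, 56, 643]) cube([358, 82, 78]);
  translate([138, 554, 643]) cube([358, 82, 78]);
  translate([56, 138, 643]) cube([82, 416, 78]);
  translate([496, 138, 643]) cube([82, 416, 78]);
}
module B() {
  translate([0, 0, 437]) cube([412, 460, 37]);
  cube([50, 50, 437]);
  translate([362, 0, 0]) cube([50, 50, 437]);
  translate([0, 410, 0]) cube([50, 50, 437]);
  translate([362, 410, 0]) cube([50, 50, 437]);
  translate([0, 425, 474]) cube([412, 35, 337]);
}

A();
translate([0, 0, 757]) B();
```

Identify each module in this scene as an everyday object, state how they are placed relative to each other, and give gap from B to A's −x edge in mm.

The chair's min-x is at 0; the table's min-x is 0; gap = 0 mm.

A is a table. B is a chair. The chair is on top of the table. The gap from the chair to the table's −x edge is 0 mm.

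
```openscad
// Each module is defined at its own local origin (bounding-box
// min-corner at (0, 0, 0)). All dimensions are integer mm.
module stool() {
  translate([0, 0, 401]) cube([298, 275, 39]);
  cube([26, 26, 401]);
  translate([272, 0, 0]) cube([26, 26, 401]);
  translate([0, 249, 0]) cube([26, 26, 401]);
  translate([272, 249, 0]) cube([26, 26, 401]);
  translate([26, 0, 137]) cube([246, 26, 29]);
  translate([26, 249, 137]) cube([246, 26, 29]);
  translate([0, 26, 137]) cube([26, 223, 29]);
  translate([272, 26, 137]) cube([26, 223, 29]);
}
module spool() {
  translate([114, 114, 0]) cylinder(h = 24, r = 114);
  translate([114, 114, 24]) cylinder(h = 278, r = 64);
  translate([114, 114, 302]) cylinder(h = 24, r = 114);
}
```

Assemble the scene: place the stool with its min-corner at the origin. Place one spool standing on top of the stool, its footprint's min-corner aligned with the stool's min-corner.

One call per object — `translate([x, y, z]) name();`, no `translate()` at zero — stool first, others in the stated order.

stool();
translate([0, 0, 440]) spool();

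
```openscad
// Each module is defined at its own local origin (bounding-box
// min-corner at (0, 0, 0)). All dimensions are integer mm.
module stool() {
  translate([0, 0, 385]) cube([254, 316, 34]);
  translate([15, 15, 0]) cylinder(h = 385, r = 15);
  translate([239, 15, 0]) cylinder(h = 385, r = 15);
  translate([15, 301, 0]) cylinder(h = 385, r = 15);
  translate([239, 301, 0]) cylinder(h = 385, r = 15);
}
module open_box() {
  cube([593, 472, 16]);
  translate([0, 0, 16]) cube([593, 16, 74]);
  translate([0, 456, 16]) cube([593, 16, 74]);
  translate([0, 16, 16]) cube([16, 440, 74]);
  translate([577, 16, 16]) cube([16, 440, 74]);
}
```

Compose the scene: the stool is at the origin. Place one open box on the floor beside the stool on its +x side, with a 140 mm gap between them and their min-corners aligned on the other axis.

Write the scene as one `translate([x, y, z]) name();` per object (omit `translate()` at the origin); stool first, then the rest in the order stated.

stool();
translate([394, 0, 0]) open_box();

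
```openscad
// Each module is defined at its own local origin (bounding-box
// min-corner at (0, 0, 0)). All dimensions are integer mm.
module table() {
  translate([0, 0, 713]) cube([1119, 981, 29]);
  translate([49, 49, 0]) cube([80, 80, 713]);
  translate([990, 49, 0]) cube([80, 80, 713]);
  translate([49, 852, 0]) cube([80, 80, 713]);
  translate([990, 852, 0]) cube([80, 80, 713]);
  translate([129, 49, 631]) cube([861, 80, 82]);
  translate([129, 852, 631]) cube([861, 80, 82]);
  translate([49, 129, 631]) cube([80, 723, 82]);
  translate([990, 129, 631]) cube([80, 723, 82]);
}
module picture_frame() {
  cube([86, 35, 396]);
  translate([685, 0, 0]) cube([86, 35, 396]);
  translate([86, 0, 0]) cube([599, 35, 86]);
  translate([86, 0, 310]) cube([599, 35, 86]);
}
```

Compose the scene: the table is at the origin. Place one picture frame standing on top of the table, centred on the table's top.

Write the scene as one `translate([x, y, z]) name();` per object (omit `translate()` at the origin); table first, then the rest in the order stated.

table();
translate([174, 473, 742]) picture_frame();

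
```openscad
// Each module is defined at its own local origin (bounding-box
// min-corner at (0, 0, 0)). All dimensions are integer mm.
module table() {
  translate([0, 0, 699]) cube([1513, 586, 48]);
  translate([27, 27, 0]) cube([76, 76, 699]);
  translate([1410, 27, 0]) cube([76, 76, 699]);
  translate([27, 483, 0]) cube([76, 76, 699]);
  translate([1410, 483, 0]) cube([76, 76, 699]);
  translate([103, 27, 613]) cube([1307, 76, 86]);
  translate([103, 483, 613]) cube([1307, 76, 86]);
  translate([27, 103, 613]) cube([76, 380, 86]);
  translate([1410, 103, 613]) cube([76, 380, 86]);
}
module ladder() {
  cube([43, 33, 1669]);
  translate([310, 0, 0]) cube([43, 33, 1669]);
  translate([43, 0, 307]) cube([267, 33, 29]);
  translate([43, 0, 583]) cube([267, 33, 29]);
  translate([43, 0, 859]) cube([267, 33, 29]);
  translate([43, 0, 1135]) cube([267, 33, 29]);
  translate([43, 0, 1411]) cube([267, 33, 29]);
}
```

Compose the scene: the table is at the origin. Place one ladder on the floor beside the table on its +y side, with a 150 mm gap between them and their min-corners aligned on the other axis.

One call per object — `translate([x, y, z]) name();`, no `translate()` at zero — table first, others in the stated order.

table();
translate([0, 736, 0]) ladder();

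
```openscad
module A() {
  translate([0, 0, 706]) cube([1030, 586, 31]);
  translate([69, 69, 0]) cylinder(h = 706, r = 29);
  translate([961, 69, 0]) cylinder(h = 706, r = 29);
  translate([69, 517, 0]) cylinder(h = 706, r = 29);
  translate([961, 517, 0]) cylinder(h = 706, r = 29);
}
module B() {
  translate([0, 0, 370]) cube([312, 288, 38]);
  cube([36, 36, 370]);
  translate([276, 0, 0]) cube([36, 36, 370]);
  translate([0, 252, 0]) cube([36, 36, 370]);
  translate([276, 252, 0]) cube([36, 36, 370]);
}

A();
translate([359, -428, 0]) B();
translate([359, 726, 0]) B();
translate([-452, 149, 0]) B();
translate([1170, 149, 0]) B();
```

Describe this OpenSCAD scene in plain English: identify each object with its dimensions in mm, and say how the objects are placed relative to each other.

A is a rectangular dining table. The top is 1030×586×31 mm with its upper surface at z = 737 mm. It stands on four round legs of 58 mm diameter, each leg's bounding box inset 40 mm from the nearest pair of top edges, running from the floor to the underside of the top.

B is a four-legged stool. The seat is a 312×288×38 mm slab whose top surface is at z = 408 mm; four square legs, each 36×36 mm in cross-section, run from the floor (z = 0) to the underside of the seat, each flush with a corner of the seat.

Four stools sit around the table at the −y, +y, −x, +x sides.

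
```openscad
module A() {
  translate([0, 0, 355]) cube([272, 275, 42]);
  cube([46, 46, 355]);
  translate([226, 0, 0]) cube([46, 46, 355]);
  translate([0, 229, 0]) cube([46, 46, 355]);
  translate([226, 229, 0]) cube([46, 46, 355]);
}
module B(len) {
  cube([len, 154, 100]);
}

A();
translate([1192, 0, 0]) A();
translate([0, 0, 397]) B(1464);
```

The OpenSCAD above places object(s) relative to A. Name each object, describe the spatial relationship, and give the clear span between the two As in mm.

Second stool starts at x = 1192; first ends at x = 272; clear span = 1192 − 272 = 920 mm.

A is a stool. B is a beam. A beam spans the tops of two stools. The clear span between the two stools is 920 mm.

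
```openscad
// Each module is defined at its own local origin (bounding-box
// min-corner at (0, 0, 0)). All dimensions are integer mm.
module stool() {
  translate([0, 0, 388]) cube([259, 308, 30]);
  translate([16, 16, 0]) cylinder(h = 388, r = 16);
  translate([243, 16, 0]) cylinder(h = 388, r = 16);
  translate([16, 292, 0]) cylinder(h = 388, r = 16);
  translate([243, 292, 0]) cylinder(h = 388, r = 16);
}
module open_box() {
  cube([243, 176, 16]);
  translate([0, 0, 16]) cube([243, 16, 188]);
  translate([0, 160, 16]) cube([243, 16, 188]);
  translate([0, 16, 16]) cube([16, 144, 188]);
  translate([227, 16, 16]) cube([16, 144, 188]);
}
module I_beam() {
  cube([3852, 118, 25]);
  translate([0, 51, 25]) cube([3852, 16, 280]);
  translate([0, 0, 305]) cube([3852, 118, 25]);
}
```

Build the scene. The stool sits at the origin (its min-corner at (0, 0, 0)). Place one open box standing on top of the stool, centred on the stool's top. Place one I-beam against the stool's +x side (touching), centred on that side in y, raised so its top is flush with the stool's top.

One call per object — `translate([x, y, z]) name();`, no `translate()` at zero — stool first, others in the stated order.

stool();
translate([8, 66, 418]) open_box();
translate([259, 95, 88]) I_beam();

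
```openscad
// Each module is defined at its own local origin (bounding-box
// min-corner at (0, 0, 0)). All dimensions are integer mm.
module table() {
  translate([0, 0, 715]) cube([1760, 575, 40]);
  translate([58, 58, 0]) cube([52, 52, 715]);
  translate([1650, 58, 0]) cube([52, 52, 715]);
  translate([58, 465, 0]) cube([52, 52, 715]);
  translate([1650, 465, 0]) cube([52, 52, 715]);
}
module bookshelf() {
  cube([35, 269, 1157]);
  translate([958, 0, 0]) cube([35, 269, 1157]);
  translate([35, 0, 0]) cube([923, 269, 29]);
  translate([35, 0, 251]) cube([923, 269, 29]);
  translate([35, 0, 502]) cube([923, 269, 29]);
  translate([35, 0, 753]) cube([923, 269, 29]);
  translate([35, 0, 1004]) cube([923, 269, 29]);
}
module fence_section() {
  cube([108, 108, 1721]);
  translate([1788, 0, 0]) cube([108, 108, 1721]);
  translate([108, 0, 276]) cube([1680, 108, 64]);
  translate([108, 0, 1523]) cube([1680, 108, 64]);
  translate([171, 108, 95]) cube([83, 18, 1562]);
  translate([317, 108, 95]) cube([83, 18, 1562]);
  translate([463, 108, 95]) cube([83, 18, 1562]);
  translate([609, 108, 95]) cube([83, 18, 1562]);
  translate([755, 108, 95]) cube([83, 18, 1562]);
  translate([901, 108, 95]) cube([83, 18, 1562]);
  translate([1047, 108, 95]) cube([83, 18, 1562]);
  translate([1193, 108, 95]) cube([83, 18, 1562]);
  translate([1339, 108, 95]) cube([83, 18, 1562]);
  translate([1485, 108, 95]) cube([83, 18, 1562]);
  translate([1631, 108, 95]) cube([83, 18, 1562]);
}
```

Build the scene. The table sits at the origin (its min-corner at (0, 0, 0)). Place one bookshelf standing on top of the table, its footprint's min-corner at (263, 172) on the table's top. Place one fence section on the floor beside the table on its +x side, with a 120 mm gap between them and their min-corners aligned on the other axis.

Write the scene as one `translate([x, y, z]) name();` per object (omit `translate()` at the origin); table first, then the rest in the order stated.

table();
translate([263, 172, 755]) bookshelf();
translate([1880, 0, 0]) fence_section();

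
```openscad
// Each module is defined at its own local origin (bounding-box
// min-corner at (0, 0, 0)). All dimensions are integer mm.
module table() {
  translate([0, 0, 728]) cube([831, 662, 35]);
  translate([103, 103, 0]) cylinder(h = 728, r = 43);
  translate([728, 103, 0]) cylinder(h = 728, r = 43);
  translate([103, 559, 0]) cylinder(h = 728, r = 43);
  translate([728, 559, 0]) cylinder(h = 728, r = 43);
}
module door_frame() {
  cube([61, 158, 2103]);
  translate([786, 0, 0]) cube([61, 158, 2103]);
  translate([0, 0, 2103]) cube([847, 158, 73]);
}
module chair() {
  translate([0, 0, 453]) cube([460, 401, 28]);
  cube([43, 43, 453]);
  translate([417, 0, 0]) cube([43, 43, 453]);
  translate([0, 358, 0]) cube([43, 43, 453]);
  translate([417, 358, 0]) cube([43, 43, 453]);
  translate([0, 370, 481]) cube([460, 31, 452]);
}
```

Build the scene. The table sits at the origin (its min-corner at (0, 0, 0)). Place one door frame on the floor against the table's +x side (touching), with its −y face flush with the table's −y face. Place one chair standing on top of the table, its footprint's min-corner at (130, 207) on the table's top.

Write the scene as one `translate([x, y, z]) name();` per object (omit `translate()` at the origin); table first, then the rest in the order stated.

table();
translate([831, 0, 0]) door_frame();
translate([130, 207, 763]) chair();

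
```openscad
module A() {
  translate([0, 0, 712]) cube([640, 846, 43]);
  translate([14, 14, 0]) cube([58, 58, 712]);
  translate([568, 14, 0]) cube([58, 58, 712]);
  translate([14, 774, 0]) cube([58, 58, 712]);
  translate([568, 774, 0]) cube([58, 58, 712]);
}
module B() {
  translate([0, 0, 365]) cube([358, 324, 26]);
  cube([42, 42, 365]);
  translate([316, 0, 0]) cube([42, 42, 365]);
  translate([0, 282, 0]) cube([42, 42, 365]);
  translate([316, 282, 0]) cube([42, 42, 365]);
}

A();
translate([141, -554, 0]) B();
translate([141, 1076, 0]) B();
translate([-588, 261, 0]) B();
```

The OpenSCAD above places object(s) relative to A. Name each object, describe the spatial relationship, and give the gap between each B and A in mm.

Each stool's nearest face is 230 mm from the table's bounding box.

A is a table. B is a stool. Three stools sit around the table at the −y, +y, −x sides. The gap between each stool and the table is 230 mm.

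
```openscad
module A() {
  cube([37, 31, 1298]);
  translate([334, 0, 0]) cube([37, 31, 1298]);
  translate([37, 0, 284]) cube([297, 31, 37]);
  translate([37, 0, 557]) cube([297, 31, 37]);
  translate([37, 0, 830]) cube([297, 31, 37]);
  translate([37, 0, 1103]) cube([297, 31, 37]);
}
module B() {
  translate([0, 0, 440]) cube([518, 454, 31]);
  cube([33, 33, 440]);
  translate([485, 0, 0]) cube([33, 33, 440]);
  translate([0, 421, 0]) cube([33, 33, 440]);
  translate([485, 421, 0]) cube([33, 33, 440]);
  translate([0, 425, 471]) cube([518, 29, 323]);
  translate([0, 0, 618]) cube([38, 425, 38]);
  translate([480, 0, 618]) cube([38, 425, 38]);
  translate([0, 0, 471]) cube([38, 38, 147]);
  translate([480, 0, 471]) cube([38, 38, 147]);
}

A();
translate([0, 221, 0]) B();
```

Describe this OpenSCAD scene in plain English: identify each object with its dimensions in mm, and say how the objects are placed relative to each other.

A is a straight ladder. Two 37×31 mm vertical rails, 1298 mm tall, stand 371 mm apart (outside-to-outside) with their front faces coplanar on the −y side. 4 rungs, each 31 mm deep and 37 mm tall, span between the inner faces of the rails, front faces flush with the rails. The lowest rung's underside is at z = 284 mm and rungs are spaced 273 mm apart (underside to underside).

B is a chair: 518×454 mm seat, 31 mm thick, top at z = 471 mm, on four 33 mm square corner legs flush with the seat edges. A 29 mm thick backrest slab spans the full seat width, extending 323 mm above the seat top, its back face flush with the seat's +y edge. Two armrests of 38×38 mm section run along each side from the seat's front edge to the front of the backrest, top faces 185 mm above the seat top and outer faces flush with the seat's x-edges; a 38×38 mm post under the front of each armrest stands on the seat at the front corner.

The chair is on the floor beside the ladder on its +y side.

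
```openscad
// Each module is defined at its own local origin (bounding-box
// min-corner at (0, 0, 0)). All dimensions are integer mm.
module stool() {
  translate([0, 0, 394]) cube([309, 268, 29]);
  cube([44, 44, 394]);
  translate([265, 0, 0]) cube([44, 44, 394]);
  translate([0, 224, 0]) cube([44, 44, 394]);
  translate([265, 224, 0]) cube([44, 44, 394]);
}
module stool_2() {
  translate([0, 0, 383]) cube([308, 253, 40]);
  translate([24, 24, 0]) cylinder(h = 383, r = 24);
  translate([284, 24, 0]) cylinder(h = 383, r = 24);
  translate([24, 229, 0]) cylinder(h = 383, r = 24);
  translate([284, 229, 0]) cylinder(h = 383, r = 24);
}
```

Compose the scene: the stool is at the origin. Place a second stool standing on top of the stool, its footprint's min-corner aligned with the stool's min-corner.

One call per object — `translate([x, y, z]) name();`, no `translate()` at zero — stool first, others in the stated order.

stool();
translate([0, 0, 423]) stool_2();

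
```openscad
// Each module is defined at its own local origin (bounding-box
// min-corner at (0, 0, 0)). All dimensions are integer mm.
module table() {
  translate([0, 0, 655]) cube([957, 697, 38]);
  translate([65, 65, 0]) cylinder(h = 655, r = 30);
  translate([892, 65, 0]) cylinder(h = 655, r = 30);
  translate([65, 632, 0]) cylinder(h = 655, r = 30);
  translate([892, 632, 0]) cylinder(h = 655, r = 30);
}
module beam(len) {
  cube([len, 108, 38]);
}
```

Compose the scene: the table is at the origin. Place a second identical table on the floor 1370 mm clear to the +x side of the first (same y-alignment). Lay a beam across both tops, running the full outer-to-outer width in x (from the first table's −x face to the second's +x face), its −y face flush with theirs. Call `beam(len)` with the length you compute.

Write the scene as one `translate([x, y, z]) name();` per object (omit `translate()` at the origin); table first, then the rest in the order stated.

table();
translate([2327, 0, 0]) table();
translate([0, 0, 693]) beam(3284);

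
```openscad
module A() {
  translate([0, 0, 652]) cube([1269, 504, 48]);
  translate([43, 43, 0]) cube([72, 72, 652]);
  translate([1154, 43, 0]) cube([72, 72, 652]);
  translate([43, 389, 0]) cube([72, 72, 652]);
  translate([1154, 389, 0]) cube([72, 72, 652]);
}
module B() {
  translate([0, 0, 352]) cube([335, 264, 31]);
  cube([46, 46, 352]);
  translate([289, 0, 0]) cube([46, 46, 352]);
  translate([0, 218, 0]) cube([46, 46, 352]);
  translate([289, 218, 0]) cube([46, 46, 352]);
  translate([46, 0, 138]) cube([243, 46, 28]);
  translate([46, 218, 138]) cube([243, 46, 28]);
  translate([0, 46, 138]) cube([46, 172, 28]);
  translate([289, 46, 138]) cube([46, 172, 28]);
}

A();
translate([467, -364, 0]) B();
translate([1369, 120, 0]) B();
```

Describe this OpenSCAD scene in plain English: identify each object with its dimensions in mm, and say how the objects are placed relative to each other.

A is a rectangular dining table. The top is 1269×504×48 mm with its upper surface at z = 700 mm. It stands on four 72×72 mm square legs, each inset 43 mm from the nearest pair of top edges, running from the floor to the underside of the top.

B is a simple wooden stool: a rectangular seat 335 mm (x) by 264 mm (y), 31 mm thick, top face at z = 383 mm, on four square legs, each 46×46 mm in cross-section. The legs rest on z = 0, each flush with a corner of the seat. Four stretchers, 46 mm wide and 28 mm tall, connect adjacent legs with their undersides at z = 138 mm, each running between the inner faces of the legs it joins and aligned with the legs' outer faces on the other axis.

Two stools sit around the table at the −y, +x sides.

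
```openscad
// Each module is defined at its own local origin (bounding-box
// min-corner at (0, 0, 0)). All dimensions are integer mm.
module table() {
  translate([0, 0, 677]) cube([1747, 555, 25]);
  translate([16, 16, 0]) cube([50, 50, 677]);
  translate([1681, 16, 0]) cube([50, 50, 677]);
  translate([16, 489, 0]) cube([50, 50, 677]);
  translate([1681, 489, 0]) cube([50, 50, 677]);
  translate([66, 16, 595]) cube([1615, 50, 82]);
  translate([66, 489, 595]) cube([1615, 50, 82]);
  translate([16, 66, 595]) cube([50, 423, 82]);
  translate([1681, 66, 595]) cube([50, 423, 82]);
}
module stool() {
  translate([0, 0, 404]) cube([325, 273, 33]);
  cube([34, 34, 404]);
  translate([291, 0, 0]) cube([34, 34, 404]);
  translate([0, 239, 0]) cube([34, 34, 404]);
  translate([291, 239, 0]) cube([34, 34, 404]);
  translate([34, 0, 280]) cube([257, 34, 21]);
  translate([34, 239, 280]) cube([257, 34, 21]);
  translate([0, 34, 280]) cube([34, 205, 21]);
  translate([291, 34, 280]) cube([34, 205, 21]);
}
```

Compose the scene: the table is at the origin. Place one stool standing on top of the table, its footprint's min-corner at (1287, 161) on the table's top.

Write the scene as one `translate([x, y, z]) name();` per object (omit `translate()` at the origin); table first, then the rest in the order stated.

table();
translate([1287, 161, 702]) stool();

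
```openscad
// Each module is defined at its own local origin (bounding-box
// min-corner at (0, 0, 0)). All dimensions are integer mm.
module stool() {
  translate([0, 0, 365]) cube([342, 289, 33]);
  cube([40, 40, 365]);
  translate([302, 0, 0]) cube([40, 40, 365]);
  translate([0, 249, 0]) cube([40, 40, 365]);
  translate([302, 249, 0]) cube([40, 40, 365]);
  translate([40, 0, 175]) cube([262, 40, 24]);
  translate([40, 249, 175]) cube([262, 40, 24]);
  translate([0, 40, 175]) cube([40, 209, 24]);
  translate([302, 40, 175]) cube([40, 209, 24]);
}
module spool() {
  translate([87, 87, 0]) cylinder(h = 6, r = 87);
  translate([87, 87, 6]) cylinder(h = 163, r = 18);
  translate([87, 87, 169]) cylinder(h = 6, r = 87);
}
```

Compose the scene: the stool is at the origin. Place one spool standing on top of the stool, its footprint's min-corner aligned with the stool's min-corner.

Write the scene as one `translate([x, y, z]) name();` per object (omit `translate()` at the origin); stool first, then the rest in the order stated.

stool();
translate([0, 0, 398]) spool();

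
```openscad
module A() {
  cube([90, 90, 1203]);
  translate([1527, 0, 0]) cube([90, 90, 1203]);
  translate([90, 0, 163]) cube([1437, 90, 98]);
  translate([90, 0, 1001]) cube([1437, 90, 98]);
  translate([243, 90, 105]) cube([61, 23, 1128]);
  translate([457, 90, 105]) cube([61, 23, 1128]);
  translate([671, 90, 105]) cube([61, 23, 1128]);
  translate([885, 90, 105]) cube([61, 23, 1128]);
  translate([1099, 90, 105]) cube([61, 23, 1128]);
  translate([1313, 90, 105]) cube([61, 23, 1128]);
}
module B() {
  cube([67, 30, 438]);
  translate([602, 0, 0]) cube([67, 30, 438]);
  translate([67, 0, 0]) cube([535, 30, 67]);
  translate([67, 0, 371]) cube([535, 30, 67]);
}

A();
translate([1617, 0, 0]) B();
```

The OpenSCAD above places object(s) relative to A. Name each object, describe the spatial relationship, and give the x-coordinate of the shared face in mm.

A is a fence section. B is a picture frame. The picture frame is against the fence section's +x side, with their −y faces flush. The x-coordinate of the shared face is 1617 mm.

The fence section's +x face and the picture frame's −x face are both at x = 1617 mm.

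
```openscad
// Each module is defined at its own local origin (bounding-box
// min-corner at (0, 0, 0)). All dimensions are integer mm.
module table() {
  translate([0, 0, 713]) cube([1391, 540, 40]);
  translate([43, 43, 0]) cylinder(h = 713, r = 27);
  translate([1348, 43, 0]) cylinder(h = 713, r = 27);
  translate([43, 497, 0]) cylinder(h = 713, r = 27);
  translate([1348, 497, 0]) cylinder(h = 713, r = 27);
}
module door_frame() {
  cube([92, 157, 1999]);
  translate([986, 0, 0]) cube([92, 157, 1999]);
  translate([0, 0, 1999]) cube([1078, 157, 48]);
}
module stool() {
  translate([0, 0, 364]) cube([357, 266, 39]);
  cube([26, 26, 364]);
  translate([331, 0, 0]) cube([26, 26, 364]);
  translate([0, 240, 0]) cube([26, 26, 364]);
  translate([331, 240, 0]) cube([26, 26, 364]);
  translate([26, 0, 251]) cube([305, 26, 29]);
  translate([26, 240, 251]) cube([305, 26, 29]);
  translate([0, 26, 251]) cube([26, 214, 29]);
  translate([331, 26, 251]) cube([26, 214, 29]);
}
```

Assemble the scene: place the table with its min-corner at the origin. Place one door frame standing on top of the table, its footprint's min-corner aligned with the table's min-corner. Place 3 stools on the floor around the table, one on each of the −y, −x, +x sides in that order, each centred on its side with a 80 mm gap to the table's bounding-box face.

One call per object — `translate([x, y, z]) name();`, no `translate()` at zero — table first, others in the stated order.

table();
translate([0, 0, 753]) door_frame();
translate([517, -346, 0]) stool();
translate([-437, 137, 0]) stool();
translate([1471, 137, 0]) stool();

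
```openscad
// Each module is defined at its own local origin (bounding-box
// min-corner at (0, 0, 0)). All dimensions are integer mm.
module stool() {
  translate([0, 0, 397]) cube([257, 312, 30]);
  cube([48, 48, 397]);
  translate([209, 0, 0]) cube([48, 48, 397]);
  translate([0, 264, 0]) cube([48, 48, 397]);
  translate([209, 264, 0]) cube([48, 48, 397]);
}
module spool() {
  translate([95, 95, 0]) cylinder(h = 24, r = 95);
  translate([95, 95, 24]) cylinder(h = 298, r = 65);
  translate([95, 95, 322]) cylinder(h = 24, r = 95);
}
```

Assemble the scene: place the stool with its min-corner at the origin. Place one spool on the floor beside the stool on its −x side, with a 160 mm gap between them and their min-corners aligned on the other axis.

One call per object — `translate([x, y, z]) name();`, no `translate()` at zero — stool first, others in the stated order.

stool();
translate([-350, 0, 0]) spool();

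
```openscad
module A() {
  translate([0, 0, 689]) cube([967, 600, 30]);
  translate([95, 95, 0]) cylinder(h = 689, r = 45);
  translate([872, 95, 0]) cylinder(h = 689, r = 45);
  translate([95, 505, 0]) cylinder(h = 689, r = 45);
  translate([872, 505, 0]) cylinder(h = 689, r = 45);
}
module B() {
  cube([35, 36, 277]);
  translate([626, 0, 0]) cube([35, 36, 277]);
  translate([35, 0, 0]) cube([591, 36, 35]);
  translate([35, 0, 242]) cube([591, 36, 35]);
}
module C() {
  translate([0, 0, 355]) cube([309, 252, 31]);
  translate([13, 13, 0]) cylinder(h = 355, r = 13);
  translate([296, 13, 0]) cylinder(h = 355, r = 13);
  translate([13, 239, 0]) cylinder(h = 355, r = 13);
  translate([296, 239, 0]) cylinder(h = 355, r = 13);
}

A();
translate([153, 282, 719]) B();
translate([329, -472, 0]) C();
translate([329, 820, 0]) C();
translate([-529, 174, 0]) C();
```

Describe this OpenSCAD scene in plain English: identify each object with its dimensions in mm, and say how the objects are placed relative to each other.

A is a table: top 967 mm (x) × 600 mm (y), 30 mm thick, upper face at z = 719 mm, on four round legs of 90 mm diameter, each leg's bounding box inset 50 mm from the nearest pair of top edges, running from z = 0 to the bottom of the top.

B is a rectangular picture frame lying in the x–z plane (depth along y). The opening is 591 mm wide (x) by 207 mm tall (z), surrounded by a border 35 mm wide on all four sides. The frame is 36 mm deep and is made of two full-height vertical stiles with two horizontal rails fitted between them.

C is a four-legged stool. The seat is a 309×252×31 mm slab whose top surface is at z = 386 mm; four round legs, each 26 mm in diameter, run from the floor (z = 0) to the underside of the seat, each leg's axis is inset half a diameter from the nearest pair of seat edges (so the leg's bounding box is flush with the corner).

The picture frame is on top of the table, centred. Three stools sit around the table at the −y, +y, −x sides.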